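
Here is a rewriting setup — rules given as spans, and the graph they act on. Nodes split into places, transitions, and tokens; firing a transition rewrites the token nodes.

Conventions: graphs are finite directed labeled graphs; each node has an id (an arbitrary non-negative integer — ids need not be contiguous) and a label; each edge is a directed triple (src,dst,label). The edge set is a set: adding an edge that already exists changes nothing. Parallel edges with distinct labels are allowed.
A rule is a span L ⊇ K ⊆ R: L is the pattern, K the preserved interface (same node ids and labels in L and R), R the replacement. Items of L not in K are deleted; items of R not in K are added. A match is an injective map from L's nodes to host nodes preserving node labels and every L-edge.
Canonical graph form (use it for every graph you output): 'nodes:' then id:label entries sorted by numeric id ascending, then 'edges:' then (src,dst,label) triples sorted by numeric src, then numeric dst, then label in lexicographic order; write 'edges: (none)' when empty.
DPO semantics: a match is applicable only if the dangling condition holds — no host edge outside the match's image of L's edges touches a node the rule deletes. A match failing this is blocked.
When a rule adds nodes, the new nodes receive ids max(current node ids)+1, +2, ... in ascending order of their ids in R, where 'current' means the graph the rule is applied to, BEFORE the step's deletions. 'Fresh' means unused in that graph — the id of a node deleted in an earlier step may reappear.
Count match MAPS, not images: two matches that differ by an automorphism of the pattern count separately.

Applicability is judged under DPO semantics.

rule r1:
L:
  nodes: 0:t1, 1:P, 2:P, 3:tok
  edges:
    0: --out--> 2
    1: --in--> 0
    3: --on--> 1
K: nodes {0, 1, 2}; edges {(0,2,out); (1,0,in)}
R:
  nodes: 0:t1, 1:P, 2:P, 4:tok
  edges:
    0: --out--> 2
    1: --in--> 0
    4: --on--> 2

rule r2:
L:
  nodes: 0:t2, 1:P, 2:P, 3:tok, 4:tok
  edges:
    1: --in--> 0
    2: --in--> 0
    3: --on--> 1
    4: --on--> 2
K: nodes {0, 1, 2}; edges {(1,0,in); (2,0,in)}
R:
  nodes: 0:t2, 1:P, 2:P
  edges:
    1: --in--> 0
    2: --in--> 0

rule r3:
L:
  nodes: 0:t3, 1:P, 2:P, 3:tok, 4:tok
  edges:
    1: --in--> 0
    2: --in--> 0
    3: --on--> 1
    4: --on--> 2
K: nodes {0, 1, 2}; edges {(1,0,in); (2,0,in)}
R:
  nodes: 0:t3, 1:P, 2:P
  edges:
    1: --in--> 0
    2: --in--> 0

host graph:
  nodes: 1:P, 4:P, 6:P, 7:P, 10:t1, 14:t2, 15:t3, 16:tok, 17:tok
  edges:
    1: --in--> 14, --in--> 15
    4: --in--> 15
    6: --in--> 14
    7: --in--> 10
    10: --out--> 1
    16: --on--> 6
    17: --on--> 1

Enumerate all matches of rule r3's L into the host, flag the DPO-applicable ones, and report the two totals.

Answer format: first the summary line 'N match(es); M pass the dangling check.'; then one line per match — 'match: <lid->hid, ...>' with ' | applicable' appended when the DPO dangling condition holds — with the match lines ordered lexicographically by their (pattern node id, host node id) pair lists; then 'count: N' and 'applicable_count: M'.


0 match(es); 0 pass the dangling check.
count: 0
applicable_count: 0


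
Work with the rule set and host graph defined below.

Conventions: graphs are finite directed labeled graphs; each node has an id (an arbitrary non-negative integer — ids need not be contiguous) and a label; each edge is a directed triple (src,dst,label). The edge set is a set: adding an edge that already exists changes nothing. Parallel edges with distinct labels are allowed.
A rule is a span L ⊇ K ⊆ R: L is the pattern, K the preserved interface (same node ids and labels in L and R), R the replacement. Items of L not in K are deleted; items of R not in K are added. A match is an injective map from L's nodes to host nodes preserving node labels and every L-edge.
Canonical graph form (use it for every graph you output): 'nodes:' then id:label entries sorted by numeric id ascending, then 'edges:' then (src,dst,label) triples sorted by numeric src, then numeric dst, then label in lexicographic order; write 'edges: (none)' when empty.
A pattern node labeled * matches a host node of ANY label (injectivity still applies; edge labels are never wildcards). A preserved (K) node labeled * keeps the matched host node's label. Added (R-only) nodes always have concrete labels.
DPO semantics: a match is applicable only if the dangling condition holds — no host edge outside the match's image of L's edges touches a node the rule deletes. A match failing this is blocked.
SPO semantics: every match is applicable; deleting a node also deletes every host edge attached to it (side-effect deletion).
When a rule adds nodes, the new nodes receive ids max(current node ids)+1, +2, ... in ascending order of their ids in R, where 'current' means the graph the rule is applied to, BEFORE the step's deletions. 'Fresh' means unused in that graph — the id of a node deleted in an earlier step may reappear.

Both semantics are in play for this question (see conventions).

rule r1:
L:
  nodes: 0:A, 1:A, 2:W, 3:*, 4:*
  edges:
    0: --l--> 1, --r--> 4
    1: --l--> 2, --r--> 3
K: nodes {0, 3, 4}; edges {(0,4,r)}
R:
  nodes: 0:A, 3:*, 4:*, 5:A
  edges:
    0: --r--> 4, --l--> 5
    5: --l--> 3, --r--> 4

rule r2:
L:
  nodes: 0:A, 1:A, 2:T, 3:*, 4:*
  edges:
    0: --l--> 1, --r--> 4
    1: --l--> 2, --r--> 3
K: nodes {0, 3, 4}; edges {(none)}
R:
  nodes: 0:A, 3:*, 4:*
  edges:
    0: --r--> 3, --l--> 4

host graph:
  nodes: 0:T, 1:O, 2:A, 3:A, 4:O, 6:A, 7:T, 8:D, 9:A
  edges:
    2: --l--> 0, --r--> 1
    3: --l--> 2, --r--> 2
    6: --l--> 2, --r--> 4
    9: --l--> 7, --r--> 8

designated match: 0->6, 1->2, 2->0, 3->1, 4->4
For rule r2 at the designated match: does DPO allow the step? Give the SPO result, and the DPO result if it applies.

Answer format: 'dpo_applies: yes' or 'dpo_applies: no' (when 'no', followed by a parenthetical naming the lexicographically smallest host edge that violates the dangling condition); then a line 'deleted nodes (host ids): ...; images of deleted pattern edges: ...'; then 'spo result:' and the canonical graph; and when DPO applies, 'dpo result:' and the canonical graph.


dpo_applies: no
(the rule deletes node 2, which keeps host edge (3,2,l) outside the match image — the dangling condition fails, DPO blocks; SPO proceeds and side-deletes such edges)
deleted nodes (host ids): 0, 2; images of deleted pattern edges: (2,0,l); (2,1,r); (6,2,l); (6,4,r)
spo result:
nodes: 1:O, 3:A, 4:O, 6:A, 7:T, 8:D, 9:A
edges: (6,1,r); (6,4,l); (9,7,l); (9,8,r)


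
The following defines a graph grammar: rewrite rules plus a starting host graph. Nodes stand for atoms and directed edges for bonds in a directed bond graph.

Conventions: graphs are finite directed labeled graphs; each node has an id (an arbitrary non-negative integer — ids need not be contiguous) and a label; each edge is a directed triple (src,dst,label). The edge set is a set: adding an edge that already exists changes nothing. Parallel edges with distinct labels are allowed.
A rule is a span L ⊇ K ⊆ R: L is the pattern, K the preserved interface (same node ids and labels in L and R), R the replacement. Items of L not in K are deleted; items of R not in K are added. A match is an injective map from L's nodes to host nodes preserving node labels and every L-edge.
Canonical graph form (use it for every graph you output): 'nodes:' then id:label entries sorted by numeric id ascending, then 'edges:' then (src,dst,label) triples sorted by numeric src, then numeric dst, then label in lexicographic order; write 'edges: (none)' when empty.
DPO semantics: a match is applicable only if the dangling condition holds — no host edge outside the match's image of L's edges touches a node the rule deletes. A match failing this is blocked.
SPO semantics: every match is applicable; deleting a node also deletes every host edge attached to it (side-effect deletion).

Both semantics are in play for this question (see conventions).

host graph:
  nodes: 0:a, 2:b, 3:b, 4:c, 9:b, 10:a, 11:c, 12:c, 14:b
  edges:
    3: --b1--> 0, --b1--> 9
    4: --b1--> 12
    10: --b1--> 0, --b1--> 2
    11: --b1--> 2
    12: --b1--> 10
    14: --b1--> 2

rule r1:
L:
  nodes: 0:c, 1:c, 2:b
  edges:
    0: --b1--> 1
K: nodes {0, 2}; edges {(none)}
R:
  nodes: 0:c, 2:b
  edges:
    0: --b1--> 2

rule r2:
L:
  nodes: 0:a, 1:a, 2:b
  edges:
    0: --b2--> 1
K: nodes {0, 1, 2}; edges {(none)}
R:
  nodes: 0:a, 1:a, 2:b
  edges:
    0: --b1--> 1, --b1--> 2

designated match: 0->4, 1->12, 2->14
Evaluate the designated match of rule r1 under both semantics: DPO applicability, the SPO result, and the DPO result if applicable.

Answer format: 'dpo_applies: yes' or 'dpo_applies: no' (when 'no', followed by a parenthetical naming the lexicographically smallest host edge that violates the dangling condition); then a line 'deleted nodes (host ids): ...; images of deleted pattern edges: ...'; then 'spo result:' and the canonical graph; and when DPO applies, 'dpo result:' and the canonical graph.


dpo_applies: no
(the rule deletes node 12, which keeps host edge (12,10,b1) outside the match image — the dangling condition fails, DPO blocks; SPO proceeds and side-deletes such edges)
deleted nodes (host ids): 12; images of deleted pattern edges: (4,12,b1)
spo result:
nodes: 0:a, 2:b, 3:b, 4:c, 9:b, 10:a, 11:c, 14:b
edges: (3,0,b1); (3,9,b1); (4,14,b1); (10,0,b1); (10,2,b1); (11,2,b1); (14,2,b1)


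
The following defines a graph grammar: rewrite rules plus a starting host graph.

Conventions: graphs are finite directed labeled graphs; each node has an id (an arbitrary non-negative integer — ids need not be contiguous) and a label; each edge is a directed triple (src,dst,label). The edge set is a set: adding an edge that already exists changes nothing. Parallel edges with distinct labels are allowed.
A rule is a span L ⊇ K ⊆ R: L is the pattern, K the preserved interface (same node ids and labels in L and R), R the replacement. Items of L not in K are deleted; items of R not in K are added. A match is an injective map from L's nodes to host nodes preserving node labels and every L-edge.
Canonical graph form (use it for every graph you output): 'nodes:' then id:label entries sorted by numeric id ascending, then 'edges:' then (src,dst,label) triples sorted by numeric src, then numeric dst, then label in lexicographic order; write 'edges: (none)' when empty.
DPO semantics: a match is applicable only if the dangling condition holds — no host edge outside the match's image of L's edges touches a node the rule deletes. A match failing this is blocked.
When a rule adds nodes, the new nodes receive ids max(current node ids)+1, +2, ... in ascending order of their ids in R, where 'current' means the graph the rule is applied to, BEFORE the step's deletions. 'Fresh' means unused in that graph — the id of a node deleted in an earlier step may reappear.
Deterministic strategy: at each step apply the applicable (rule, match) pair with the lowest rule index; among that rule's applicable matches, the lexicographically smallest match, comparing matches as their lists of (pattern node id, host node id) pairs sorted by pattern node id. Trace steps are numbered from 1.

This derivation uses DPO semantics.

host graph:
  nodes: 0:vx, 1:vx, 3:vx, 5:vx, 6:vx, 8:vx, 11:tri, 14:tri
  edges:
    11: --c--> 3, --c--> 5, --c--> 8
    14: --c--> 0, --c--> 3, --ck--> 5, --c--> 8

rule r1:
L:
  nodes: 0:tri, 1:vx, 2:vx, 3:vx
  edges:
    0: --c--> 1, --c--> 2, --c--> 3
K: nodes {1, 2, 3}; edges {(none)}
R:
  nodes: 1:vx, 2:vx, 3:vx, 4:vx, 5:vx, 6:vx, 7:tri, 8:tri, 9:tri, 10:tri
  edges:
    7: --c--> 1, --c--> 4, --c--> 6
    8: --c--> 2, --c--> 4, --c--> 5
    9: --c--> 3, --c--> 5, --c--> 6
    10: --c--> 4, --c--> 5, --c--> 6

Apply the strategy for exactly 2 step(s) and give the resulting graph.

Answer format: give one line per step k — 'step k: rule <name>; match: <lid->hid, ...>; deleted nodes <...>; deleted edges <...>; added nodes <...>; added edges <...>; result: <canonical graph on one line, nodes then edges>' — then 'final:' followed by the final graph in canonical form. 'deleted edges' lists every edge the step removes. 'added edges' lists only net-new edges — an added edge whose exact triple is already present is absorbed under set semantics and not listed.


step 1: rule r1; match: 0->11, 1->3, 2->5, 3->8; deleted nodes 11; deleted edges (11,3,c); (11,5,c); (11,8,c); added nodes 15, 16, 17, 18, 19, 20, 21; added edges (18,3,c); (18,15,c); (18,17,c); (19,5,c); (19,15,c); (19,16,c); (20,8,c); (20,16,c); (20,17,c); (21,15,c); (21,16,c); (21,17,c); result: nodes: 0:vx, 1:vx, 3:vx, 5:vx, 6:vx, 8:vx, 14:tri, 15:vx, 16:vx, 17:vx, 18:tri, 19:tri, 20:tri, 21:tri edges: (14,0,c); (14,3,c); (14,5,ck); (14,8,c); (18,3,c); (18,15,c); (18,17,c); (19,5,c); (19,15,c); (19,16,c); (20,8,c); (20,16,c); (20,17,c); (21,15,c); (21,16,c); (21,17,c)
step 2: rule r1; match: 0->18, 1->3, 2->15, 3->17; deleted nodes 18; deleted edges (18,3,c); (18,15,c); (18,17,c); added nodes 22, 23, 24, 25, 26, 27, 28; added edges (25,3,c); (25,22,c); (25,24,c); (26,15,c); (26,22,c); (26,23,c); (27,17,c); (27,23,c); (27,24,c); (28,22,c); (28,23,c); (28,24,c); result: nodes: 0:vx, 1:vx, 3:vx, 5:vx, 6:vx, 8:vx, 14:tri, 15:vx, 16:vx, 17:vx, 19:tri, 20:tri, 21:tri, 22:vx, 23:vx, 24:vx, 25:tri, 26:tri, 27:tri, 28:tri edges: (14,0,c); (14,3,c); (14,5,ck); (14,8,c); (19,5,c); (19,15,c); (19,16,c); (20,8,c); (20,16,c); (20,17,c); (21,15,c); (21,16,c); (21,17,c); (25,3,c); (25,22,c); (25,24,c); (26,15,c); (26,22,c); (26,23,c); (27,17,c); (27,23,c); (27,24,c); (28,22,c); (28,23,c); (28,24,c)
final:
nodes: 0:vx, 1:vx, 3:vx, 5:vx, 6:vx, 8:vx, 14:tri, 15:vx, 16:vx, 17:vx, 19:tri, 20:tri, 21:tri, 22:vx, 23:vx, 24:vx, 25:tri, 26:tri, 27:tri, 28:tri
edges: (14,0,c); (14,3,c); (14,5,ck); (14,8,c); (19,5,c); (19,15,c); (19,16,c); (20,8,c); (20,16,c); (20,17,c); (21,15,c); (21,16,c); (21,17,c); (25,3,c); (25,22,c); (25,24,c); (26,15,c); (26,22,c); (26,23,c); (27,17,c); (27,23,c); (27,24,c); (28,22,c); (28,23,c); (28,24,c)


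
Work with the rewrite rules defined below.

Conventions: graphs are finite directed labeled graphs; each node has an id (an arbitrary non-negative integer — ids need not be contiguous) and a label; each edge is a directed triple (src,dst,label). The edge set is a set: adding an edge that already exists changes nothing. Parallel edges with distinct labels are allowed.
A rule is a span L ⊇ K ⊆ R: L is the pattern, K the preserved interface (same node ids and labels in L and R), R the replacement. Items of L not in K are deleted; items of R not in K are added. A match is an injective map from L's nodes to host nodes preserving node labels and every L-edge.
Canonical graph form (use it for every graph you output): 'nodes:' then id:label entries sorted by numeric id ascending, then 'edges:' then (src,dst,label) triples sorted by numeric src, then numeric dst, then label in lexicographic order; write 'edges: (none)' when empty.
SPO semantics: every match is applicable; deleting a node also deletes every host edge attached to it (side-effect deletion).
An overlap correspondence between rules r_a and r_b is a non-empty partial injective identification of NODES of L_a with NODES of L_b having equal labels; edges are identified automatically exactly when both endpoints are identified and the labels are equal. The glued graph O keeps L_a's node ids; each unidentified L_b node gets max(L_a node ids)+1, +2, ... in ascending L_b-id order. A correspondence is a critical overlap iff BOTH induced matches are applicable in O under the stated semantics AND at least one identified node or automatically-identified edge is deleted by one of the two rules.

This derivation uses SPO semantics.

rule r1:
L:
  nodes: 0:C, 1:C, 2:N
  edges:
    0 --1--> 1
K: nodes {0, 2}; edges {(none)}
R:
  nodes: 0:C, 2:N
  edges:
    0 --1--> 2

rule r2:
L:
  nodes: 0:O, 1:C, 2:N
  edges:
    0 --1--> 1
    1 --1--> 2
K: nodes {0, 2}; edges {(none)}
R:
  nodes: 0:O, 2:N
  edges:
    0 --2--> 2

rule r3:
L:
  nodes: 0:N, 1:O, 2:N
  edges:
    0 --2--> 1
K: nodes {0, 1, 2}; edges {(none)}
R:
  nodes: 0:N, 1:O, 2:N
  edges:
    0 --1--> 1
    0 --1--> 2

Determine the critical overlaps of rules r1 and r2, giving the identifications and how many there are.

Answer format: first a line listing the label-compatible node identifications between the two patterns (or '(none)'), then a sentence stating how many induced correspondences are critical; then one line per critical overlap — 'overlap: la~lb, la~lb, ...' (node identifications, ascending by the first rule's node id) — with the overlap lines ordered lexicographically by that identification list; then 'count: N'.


label-compatible node identifications between L(r1) and L(r2): 0~1, 1~1, 2~2
4 of the induced correspondences are critical overlaps of r1 and r2.
overlap: 0~1
overlap: 0~1, 2~2
overlap: 1~1
overlap: 1~1, 2~2
count: 4


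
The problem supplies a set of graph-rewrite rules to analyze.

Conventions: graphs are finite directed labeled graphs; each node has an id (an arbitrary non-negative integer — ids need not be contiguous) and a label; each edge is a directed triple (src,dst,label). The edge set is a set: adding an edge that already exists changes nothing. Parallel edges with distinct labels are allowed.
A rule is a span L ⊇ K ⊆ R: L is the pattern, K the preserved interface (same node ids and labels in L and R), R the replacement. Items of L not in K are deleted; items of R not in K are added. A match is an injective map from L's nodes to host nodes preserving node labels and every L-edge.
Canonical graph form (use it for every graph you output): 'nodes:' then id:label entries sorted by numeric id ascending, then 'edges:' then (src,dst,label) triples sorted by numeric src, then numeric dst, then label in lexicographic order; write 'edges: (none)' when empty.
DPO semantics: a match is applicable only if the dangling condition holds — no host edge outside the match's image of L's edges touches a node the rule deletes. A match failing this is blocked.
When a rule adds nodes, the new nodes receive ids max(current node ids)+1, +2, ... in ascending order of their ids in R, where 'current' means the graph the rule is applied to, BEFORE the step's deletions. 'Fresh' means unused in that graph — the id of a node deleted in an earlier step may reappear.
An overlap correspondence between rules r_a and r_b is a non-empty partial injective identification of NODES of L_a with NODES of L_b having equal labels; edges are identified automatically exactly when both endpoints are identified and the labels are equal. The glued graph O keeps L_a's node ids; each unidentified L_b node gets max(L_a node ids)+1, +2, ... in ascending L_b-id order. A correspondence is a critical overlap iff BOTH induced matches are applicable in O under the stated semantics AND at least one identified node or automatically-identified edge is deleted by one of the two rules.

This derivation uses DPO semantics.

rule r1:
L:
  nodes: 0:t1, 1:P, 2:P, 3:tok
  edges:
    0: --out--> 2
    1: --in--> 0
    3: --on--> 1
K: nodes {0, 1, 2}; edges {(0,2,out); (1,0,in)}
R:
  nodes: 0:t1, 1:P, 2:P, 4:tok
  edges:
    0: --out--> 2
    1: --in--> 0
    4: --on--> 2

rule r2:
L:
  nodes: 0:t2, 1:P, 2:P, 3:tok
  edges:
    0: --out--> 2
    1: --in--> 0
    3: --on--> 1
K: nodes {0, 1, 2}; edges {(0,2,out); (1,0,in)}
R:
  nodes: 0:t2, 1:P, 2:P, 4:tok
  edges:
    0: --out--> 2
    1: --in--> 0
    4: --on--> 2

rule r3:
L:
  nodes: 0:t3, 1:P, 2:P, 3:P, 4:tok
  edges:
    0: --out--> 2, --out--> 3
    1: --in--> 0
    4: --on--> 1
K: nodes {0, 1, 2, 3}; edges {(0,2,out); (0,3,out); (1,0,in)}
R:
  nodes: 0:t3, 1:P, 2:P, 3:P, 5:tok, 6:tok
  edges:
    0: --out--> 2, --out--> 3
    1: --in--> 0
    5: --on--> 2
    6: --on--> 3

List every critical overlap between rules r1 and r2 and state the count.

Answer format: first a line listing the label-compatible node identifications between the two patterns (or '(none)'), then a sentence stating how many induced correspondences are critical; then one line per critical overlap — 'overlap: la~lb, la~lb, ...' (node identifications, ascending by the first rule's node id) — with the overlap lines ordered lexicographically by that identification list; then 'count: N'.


label-compatible node identifications between L(r1) and L(r2): 1~1, 1~2, 2~1, 2~2, 3~3
2 of the induced correspondences are critical overlaps of r1 and r2.
overlap: 1~1, 2~2, 3~3
overlap: 1~1, 3~3
count: 2


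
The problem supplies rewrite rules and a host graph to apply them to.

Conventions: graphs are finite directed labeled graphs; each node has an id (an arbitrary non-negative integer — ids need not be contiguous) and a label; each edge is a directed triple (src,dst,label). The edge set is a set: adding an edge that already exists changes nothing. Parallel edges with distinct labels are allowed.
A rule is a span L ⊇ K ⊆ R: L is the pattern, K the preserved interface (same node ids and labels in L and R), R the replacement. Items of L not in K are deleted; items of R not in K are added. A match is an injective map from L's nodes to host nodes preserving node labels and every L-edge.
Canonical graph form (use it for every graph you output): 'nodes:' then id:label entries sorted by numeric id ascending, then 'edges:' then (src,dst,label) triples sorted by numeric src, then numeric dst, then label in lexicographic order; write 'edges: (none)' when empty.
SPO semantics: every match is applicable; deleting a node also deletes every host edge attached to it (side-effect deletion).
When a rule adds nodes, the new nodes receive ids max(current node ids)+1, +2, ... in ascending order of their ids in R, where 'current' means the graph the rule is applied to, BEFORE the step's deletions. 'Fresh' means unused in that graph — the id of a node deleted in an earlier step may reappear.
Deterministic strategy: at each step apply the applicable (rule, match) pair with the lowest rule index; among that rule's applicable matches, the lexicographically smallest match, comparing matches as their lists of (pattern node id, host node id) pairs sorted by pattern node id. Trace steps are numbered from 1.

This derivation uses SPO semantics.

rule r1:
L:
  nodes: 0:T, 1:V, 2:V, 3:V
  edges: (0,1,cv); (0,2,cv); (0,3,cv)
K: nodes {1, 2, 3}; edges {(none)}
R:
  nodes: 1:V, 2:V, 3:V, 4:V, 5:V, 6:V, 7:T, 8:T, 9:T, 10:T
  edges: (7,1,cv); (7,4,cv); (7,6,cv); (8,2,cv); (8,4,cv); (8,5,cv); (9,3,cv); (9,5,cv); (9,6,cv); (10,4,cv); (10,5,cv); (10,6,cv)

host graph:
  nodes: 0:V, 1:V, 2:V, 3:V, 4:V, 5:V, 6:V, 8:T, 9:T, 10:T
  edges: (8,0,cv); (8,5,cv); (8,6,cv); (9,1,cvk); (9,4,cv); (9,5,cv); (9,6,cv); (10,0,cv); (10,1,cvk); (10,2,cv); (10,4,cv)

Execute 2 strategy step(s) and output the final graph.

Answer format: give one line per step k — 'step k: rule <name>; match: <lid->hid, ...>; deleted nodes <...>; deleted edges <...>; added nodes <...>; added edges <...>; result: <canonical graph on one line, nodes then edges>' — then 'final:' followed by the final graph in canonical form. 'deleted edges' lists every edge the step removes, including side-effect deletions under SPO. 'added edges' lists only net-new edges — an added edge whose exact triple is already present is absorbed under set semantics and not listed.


step 1: rule r1; match: 0->8, 1->0, 2->5, 3->6; deleted nodes 8; deleted edges (8,0,cv); (8,5,cv); (8,6,cv); added nodes 11, 12, 13, 14, 15, 16, 17; added edges (14,0,cv); (14,11,cv); (14,13,cv); (15,5,cv); (15,11,cv); (15,12,cv); (16,6,cv); (16,12,cv); (16,13,cv); (17,11,cv); (17,12,cv); (17,13,cv); result: nodes: 0:V, 1:V, 2:V, 3:V, 4:V, 5:V, 6:V, 9:T, 10:T, 11:V, 12:V, 13:V, 14:T, 15:T, 16:T, 17:T edges: (9,1,cvk); (9,4,cv); (9,5,cv); (9,6,cv); (10,0,cv); (10,1,cvk); (10,2,cv); (10,4,cv); (14,0,cv); (14,11,cv); (14,13,cv); (15,5,cv); (15,11,cv); (15,12,cv); (16,6,cv); (16,12,cv); (16,13,cv); (17,11,cv); (17,12,cv); (17,13,cv)
step 2: rule r1; match: 0->9, 1->4, 2->5, 3->6; deleted nodes 9; deleted edges (9,1,cvk); (9,4,cv); (9,5,cv); (9,6,cv); added nodes 18, 19, 20, 21, 22, 23, 24; added edges (21,4,cv); (21,18,cv); (21,20,cv); (22,5,cv); (22,18,cv); (22,19,cv); (23,6,cv); (23,19,cv); (23,20,cv); (24,18,cv); (24,19,cv); (24,20,cv); result: nodes: 0:V, 1:V, 2:V, 3:V, 4:V, 5:V, 6:V, 10:T, 11:V, 12:V, 13:V, 14:T, 15:T, 16:T, 17:T, 18:V, 19:V, 20:V, 21:T, 22:T, 23:T, 24:T edges: (10,0,cv); (10,1,cvk); (10,2,cv); (10,4,cv); (14,0,cv); (14,11,cv); (14,13,cv); (15,5,cv); (15,11,cv); (15,12,cv); (16,6,cv); (16,12,cv); (16,13,cv); (17,11,cv); (17,12,cv); (17,13,cv); (21,4,cv); (21,18,cv); (21,20,cv); (22,5,cv); (22,18,cv); (22,19,cv); (23,6,cv); (23,19,cv); (23,20,cv); (24,18,cv); (24,19,cv); (24,20,cv)
final:
nodes: 0:V, 1:V, 2:V, 3:V, 4:V, 5:V, 6:V, 10:T, 11:V, 12:V, 13:V, 14:T, 15:T, 16:T, 17:T, 18:V, 19:V, 20:V, 21:T, 22:T, 23:T, 24:T
edges: (10,0,cv); (10,1,cvk); (10,2,cv); (10,4,cv); (14,0,cv); (14,11,cv); (14,13,cv); (15,5,cv); (15,11,cv); (15,12,cv); (16,6,cv); (16,12,cv); (16,13,cv); (17,11,cv); (17,12,cv); (17,13,cv); (21,4,cv); (21,18,cv); (21,20,cv); (22,5,cv); (22,18,cv); (22,19,cv); (23,6,cv); (23,19,cv); (23,20,cv); (24,18,cv); (24,19,cv); (24,20,cv)


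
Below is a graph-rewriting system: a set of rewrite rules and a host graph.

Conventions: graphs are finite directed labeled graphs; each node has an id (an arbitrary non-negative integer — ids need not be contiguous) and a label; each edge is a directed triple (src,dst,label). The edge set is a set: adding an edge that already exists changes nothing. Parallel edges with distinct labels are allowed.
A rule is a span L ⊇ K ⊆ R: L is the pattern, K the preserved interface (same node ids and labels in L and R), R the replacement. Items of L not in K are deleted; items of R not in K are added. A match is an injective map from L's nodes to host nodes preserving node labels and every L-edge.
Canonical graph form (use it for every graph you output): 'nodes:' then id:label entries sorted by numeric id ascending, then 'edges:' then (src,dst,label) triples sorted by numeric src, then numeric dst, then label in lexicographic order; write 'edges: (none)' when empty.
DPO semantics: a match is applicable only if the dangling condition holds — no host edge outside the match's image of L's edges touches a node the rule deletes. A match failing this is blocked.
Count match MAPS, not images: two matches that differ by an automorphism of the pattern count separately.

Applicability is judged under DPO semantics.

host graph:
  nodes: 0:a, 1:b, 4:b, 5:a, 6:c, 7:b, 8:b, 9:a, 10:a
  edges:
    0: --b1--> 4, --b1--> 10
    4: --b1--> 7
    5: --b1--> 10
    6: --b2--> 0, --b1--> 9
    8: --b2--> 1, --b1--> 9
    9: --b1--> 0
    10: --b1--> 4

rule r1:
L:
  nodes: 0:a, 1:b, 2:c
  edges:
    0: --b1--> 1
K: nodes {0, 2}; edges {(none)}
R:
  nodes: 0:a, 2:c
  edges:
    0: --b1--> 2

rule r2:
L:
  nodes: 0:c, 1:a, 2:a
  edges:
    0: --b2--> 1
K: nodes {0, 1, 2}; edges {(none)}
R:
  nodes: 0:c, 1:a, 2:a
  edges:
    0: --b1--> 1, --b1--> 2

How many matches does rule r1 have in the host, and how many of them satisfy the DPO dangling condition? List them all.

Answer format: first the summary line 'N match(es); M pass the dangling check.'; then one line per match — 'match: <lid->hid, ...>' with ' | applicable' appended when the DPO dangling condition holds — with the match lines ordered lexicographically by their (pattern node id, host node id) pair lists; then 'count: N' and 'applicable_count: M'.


2 match(es); 0 pass the dangling check.
match: 0->0, 1->4, 2->6
match: 0->10, 1->4, 2->6
count: 2
applicable_count: 0


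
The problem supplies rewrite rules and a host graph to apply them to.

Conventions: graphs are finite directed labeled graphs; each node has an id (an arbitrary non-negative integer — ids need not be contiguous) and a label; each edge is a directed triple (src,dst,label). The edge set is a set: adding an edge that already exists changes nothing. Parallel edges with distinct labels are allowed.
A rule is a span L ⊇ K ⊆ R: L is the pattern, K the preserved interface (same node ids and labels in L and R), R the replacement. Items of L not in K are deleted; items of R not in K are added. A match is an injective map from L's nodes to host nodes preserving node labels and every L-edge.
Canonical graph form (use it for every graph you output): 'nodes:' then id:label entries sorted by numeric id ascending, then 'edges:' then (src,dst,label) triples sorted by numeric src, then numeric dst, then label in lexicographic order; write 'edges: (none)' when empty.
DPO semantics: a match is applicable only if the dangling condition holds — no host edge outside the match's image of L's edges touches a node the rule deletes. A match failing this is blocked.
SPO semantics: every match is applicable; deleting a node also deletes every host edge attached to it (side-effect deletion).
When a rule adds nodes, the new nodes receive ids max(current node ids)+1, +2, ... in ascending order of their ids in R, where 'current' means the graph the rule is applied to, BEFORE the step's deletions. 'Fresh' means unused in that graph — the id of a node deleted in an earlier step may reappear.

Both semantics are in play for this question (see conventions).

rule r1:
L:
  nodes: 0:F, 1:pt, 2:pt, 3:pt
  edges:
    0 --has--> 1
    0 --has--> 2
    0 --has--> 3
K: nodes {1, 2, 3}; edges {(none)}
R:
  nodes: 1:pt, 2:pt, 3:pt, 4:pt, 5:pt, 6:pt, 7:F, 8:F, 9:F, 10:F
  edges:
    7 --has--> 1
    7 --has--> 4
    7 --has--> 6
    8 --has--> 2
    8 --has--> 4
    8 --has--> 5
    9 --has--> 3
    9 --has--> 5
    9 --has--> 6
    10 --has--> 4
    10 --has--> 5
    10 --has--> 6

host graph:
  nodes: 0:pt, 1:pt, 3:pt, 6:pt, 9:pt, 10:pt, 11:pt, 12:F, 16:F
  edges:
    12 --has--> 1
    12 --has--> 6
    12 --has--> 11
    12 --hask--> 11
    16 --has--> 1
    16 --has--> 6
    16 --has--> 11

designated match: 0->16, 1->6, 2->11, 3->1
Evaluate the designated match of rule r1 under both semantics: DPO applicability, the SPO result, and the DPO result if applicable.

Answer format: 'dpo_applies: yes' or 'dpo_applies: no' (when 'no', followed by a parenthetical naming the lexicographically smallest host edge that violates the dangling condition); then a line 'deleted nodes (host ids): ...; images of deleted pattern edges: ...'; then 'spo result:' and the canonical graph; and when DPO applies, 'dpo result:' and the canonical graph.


dpo_applies: yes
deleted nodes (host ids): 16; images of deleted pattern edges: (16,1,has); (16,6,has); (16,11,has)
spo result:
nodes: 0:pt, 1:pt, 3:pt, 6:pt, 9:pt, 10:pt, 11:pt, 12:F, 17:pt, 18:pt, 19:pt, 20:F, 21:F, 22:F, 23:F
edges: (12,1,has); (12,6,has); (12,11,has); (12,11,hask); (20,6,has); (20,17,has); (20,19,has); (21,11,has); (21,17,has); (21,18,has); (22,1,has); (22,18,has); (22,19,has); (23,17,has); (23,18,has); (23,19,has)
dpo result:
nodes: 0:pt, 1:pt, 3:pt, 6:pt, 9:pt, 10:pt, 11:pt, 12:F, 17:pt, 18:pt, 19:pt, 20:F, 21:F, 22:F, 23:F
edges: (12,1,has); (12,6,has); (12,11,has); (12,11,hask); (20,6,has); (20,17,has); (20,19,has); (21,11,has); (21,17,has); (21,18,has); (22,1,has); (22,18,has); (22,19,has); (23,17,has); (23,18,has); (23,19,has)


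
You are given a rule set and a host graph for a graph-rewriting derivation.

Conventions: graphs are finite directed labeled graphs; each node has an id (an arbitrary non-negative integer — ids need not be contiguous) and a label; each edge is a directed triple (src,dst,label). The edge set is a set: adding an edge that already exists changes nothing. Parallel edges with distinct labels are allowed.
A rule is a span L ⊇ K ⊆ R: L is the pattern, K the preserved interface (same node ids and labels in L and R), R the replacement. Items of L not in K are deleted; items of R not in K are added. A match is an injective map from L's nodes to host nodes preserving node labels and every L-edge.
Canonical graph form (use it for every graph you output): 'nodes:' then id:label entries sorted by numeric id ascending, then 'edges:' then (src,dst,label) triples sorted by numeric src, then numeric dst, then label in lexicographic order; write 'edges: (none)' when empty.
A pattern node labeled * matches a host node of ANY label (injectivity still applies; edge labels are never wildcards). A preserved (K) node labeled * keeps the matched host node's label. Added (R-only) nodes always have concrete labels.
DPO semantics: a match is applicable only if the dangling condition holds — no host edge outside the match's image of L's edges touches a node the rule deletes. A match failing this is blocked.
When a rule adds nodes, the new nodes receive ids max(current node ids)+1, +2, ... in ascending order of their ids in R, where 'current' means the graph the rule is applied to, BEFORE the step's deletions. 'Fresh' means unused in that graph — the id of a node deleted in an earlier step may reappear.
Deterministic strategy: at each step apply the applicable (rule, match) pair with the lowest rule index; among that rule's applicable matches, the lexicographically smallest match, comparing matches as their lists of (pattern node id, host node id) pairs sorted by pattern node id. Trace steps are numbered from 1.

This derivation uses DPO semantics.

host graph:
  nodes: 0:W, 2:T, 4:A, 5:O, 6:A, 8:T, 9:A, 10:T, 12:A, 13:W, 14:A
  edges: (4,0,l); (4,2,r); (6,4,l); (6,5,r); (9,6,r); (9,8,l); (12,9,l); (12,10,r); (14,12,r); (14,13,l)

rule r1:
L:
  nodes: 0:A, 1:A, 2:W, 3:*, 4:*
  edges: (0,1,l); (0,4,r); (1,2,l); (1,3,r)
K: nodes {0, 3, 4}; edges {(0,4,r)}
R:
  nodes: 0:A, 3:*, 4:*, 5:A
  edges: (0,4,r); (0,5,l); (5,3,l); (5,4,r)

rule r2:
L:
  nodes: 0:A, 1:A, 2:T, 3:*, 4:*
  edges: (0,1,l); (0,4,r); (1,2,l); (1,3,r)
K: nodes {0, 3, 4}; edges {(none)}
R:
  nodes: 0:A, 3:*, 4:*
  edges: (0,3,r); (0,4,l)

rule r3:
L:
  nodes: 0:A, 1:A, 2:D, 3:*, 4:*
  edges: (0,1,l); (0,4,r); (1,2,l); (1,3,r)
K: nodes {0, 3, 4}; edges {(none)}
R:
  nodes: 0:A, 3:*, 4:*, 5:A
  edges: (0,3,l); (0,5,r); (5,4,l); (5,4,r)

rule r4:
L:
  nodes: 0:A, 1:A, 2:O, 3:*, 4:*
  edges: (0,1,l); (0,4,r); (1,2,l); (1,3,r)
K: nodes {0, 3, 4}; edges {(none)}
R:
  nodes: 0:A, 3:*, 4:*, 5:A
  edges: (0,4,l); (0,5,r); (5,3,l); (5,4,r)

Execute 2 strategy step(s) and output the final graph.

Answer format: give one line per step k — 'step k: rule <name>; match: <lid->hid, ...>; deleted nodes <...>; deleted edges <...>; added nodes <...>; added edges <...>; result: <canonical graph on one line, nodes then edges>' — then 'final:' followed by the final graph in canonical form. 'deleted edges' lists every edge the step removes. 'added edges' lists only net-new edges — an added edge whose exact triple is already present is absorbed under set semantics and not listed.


step 1: rule r1; match: 0->6, 1->4, 2->0, 3->2, 4->5; deleted nodes 0, 4; deleted edges (4,0,l); (4,2,r); (6,4,l); added nodes 15; added edges (6,15,l); (15,2,l); (15,5,r); result: nodes: 2:T, 5:O, 6:A, 8:T, 9:A, 10:T, 12:A, 13:W, 14:A, 15:A edges: (6,5,r); (6,15,l); (9,6,r); (9,8,l); (12,9,l); (12,10,r); (14,12,r); (14,13,l); (15,2,l); (15,5,r)
step 2: rule r2; match: 0->12, 1->9, 2->8, 3->6, 4->10; deleted nodes 8, 9; deleted edges (9,6,r); (9,8,l); (12,9,l); (12,10,r); added nodes (none); added edges (12,6,r); (12,10,l); result: nodes: 2:T, 5:O, 6:A, 10:T, 12:A, 13:W, 14:A, 15:A edges: (6,5,r); (6,15,l); (12,6,r); (12,10,l); (14,12,r); (14,13,l); (15,2,l); (15,5,r)
final:
nodes: 2:T, 5:O, 6:A, 10:T, 12:A, 13:W, 14:A, 15:A
edges: (6,5,r); (6,15,l); (12,6,r); (12,10,l); (14,12,r); (14,13,l); (15,2,l); (15,5,r)


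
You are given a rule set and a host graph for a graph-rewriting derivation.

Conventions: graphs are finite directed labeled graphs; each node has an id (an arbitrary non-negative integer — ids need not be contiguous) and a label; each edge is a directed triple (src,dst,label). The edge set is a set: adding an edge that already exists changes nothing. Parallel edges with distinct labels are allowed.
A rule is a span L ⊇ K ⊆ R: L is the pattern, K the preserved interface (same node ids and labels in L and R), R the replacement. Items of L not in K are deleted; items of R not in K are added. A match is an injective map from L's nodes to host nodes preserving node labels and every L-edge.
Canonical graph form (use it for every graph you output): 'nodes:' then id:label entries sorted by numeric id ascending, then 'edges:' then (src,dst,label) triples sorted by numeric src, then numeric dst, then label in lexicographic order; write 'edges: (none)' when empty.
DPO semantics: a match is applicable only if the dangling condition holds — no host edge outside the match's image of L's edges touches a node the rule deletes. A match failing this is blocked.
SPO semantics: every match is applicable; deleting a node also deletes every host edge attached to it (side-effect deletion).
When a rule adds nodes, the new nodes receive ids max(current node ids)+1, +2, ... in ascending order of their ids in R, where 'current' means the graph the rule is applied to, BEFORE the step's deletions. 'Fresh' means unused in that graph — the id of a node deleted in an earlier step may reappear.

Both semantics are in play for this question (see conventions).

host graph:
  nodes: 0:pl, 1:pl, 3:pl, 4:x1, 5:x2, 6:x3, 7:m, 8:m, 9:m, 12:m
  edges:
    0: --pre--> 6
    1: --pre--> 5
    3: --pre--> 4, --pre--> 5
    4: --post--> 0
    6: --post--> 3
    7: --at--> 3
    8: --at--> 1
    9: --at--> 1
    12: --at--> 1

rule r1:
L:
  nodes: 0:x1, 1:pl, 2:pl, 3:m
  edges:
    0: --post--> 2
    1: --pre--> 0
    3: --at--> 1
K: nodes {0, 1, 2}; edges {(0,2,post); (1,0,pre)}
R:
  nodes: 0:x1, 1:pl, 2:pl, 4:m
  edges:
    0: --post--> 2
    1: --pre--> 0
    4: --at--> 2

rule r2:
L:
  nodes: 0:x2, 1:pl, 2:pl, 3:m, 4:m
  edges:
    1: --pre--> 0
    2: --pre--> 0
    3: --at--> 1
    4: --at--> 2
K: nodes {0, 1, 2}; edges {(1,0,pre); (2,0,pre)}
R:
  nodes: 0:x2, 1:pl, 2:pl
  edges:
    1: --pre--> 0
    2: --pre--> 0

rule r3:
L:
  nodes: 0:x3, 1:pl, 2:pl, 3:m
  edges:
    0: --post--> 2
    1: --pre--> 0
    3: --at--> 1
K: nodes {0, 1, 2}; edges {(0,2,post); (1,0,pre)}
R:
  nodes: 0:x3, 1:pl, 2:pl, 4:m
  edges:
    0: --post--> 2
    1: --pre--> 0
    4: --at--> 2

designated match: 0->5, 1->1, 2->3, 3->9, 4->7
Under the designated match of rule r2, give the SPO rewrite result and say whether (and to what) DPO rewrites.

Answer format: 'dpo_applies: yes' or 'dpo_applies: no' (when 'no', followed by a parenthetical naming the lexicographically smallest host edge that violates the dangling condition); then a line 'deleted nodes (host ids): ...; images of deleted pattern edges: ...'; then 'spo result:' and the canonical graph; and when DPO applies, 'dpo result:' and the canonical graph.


dpo_applies: yes
deleted nodes (host ids): 7, 9; images of deleted pattern edges: (7,3,at); (9,1,at)
spo result:
nodes: 0:pl, 1:pl, 3:pl, 4:x1, 5:x2, 6:x3, 8:m, 12:m
edges: (0,6,pre); (1,5,pre); (3,4,pre); (3,5,pre); (4,0,post); (6,3,post); (8,1,at); (12,1,at)
dpo result:
nodes: 0:pl, 1:pl, 3:pl, 4:x1, 5:x2, 6:x3, 8:m, 12:m
edges: (0,6,pre); (1,5,pre); (3,4,pre); (3,5,pre); (4,0,post); (6,3,post); (8,1,at); (12,1,at)


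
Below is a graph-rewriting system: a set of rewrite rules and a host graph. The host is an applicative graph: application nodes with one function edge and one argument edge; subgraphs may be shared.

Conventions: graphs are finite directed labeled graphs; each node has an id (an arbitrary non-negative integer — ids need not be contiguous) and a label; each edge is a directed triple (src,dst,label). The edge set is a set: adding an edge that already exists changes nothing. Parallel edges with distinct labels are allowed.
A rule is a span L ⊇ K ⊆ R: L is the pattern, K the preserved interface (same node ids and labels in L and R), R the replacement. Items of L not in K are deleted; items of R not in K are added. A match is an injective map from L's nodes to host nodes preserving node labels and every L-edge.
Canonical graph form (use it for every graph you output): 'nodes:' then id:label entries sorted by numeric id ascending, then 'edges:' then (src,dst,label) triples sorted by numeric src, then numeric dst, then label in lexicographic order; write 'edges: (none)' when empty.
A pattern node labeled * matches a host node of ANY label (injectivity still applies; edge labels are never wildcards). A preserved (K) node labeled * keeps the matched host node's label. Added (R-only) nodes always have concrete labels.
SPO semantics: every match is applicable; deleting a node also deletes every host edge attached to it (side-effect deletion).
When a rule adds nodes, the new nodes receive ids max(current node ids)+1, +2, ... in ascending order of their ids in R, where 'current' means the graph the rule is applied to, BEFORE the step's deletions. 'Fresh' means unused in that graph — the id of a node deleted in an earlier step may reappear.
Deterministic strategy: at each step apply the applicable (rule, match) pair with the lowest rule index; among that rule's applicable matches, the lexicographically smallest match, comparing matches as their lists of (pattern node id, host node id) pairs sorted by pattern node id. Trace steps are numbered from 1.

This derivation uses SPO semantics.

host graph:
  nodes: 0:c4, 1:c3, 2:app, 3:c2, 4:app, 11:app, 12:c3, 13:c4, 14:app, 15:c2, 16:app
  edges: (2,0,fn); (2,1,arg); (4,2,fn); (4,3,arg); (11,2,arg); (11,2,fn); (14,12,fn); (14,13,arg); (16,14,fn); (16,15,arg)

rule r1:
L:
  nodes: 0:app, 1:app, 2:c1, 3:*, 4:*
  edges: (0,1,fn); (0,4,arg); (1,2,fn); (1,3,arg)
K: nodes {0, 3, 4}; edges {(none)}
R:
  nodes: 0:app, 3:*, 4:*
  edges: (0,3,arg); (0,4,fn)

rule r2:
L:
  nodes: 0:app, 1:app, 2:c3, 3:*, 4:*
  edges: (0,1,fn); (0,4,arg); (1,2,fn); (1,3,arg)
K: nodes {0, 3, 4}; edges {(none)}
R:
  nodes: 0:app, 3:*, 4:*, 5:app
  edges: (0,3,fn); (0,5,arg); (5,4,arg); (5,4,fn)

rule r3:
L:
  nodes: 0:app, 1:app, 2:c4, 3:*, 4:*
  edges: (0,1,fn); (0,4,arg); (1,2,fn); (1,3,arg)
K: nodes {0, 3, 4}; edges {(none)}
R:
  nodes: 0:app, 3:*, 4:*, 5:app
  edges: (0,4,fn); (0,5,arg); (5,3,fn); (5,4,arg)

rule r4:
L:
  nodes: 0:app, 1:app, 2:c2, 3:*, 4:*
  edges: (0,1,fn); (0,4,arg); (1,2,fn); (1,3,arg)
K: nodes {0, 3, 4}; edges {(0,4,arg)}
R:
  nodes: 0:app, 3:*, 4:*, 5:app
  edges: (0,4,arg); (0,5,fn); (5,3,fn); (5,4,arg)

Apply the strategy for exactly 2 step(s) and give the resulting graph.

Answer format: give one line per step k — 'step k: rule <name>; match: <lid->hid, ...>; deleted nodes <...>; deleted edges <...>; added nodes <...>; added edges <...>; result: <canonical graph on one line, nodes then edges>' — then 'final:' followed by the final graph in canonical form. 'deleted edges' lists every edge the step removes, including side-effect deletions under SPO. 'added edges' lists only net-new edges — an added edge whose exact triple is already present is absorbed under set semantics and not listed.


step 1: rule r2; match: 0->16, 1->14, 2->12, 3->13, 4->15; deleted nodes 12, 14; deleted edges (14,12,fn); (14,13,arg); (16,14,fn); (16,15,arg); added nodes 17; added edges (16,13,fn); (16,17,arg); (17,15,arg); (17,15,fn); result: nodes: 0:c4, 1:c3, 2:app, 3:c2, 4:app, 11:app, 13:c4, 15:c2, 16:app, 17:app edges: (2,0,fn); (2,1,arg); (4,2,fn); (4,3,arg); (11,2,arg); (11,2,fn); (16,13,fn); (16,17,arg); (17,15,arg); (17,15,fn)
step 2: rule r3; match: 0->4, 1->2, 2->0, 3->1, 4->3; deleted nodes 0, 2; deleted edges (2,0,fn); (2,1,arg); (4,2,fn); (4,3,arg); (11,2,arg); (11,2,fn); added nodes 18; added edges (4,3,fn); (4,18,arg); (18,1,fn); (18,3,arg); result: nodes: 1:c3, 3:c2, 4:app, 11:app, 13:c4, 15:c2, 16:app, 17:app, 18:app edges: (4,3,fn); (4,18,arg); (16,13,fn); (16,17,arg); (17,15,arg); (17,15,fn); (18,1,fn); (18,3,arg)
final:
nodes: 1:c3, 3:c2, 4:app, 11:app, 13:c4, 15:c2, 16:app, 17:app, 18:app
edges: (4,3,fn); (4,18,arg); (16,13,fn); (16,17,arg); (17,15,arg); (17,15,fn); (18,1,fn); (18,3,arg)
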